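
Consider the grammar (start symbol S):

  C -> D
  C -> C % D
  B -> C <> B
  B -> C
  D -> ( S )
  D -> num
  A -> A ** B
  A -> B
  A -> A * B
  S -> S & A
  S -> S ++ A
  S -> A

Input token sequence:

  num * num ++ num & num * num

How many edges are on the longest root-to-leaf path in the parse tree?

8

[S [S [S [A [A [B [C [D num]]]] * [B [C [D num]]]]] ++ [A [B [C [D num]]]]] & [A [A [B [C [D num]]]] * [B [C [D num]]]]]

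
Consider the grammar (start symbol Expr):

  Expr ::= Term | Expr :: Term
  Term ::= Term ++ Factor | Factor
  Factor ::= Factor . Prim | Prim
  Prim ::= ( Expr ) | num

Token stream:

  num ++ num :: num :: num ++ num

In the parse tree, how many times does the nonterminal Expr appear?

[Expr [Expr [Expr [Term [Term [Factor [Prim num]]] ++ [Factor [Prim num]]]] :: [Term [Factor [Prim num]]]] :: [Term [Term [Factor [Prim num]]] ++ [Factor [Prim num]]]]

3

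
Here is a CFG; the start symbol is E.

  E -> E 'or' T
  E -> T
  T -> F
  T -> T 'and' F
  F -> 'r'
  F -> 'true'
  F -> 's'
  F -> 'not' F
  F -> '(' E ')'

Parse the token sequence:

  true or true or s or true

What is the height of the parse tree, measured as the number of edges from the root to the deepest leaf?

[E [E [E [E [T [F true]]] or [T [F true]]] or [T [F s]]] or [T [F true]]]

6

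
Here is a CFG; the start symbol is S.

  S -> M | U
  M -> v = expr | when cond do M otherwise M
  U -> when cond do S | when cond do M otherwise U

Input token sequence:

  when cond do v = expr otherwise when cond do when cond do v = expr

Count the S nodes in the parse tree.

[S [U when cond do [M v = expr] otherwise [U when cond do [S [U when cond do [S [M v = expr]]]]]]]

3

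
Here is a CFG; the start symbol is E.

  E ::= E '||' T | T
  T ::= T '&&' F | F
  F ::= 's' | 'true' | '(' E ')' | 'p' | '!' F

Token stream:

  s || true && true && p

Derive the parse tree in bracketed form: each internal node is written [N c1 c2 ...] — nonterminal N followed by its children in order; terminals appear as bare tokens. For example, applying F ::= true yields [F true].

E
E || T
T || T
F || T
s || T
s || T && F
s || T && F && F
s || F && F && F
s || true && F && F
s || true && true && F
s || true && true && p

[E [E [T [F s]]] || [T [T [T [F true]] && [F true]] && [F p]]]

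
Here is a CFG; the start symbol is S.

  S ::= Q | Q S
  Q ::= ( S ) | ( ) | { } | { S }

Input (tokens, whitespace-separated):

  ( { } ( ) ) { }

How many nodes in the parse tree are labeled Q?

[S [Q ( [S [Q { }] [S [Q ( )]]] )] [S [Q { }]]]

4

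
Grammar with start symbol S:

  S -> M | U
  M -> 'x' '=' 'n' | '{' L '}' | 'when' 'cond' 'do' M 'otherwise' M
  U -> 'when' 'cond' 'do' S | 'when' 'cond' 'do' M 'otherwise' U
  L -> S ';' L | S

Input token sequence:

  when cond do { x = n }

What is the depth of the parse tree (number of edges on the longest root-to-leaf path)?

[S [U when cond do [S [M { [L [S [M x = n]]] }]]]]

7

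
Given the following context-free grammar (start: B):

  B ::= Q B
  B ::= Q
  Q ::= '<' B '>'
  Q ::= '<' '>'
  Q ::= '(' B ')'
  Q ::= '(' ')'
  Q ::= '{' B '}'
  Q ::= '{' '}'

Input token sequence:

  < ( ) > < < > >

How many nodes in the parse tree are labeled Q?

4

[B [Q < [B [Q ( )]] >] [B [Q < [B [Q < >]] >]]]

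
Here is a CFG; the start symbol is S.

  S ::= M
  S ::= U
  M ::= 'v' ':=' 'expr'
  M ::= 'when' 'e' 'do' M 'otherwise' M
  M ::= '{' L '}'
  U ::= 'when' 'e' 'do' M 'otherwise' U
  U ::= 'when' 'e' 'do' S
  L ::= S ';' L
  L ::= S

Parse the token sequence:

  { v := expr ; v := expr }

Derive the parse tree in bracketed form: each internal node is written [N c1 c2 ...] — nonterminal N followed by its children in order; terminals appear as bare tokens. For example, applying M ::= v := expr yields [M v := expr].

[S [M { [L [S [M v := expr]] ; [L [S [M v := expr]]]] }]]

S
M
{ L }
{ S ; L }
{ M ; L }
{ v := expr ; L }
{ v := expr ; S }
{ v := expr ; M }
{ v := expr ; v := expr }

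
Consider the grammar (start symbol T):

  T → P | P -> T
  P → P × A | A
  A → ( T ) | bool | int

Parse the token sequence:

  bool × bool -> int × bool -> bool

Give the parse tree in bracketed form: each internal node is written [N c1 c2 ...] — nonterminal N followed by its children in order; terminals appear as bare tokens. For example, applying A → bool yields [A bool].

[T [P [P [A bool]] × [A bool]] -> [T [P [P [A int]] × [A bool]] -> [T [P [A bool]]]]]

T
P -> T
P × A -> T
A × A -> T
bool × A -> T
bool × bool -> T
bool × bool -> P -> T
bool × bool -> P × A -> T
bool × bool -> A × A -> T
bool × bool -> int × A -> T
bool × bool -> int × bool -> T
bool × bool -> int × bool -> P
bool × bool -> int × bool -> A
bool × bool -> int × bool -> bool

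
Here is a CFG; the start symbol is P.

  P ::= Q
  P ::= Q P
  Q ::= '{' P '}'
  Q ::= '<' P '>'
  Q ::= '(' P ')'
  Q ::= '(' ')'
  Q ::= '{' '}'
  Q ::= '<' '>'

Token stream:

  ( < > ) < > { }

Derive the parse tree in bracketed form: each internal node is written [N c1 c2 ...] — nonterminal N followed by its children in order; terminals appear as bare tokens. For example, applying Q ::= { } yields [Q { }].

[P [Q ( [P [Q < >]] )] [P [Q < >] [P [Q { }]]]]

P
Q P
( P ) P
( Q ) P
( < > ) P
( < > ) Q P
( < > ) < > P
( < > ) < > Q
( < > ) < > { }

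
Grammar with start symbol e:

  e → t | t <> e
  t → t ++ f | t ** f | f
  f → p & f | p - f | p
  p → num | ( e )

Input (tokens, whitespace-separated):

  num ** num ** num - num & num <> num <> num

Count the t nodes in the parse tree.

[e [t [t [t [f [p num]]] ** [f [p num]]] ** [f [p num] - [f [p num] & [f [p num]]]]] <> [e [t [f [p num]]] <> [e [t [f [p num]]]]]]

5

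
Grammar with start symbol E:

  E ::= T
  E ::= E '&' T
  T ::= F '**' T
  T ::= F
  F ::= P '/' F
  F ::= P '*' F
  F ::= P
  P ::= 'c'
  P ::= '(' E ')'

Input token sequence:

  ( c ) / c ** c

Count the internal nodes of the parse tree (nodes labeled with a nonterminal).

[E [T [F [P ( [E [T [F [P c]]]] )] / [F [P c]]] ** [T [F [P c]]]]]

13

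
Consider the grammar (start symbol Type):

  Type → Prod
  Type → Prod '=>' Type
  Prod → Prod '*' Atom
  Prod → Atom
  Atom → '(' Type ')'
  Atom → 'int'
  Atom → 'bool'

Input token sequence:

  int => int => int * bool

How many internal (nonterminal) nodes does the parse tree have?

[Type [Prod [Atom int]] => [Type [Prod [Atom int]] => [Type [Prod [Prod [Atom int]] * [Atom bool]]]]]

11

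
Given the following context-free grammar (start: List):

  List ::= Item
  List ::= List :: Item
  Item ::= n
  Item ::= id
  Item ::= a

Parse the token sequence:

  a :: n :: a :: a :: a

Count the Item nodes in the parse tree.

[List [List [List [List [List [Item a]] :: [Item n]] :: [Item a]] :: [Item a]] :: [Item a]]

5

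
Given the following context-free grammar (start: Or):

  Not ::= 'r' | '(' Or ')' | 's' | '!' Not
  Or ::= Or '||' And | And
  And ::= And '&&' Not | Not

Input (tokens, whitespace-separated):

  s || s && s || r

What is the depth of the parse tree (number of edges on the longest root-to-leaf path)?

5

[Or [Or [Or [And [Not s]]] || [And [And [Not s]] && [Not s]]] || [And [Not r]]]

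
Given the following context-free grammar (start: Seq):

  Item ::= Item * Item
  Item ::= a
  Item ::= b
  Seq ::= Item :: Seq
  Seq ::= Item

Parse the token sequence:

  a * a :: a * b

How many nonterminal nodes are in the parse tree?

8

[Seq [Item [Item a] * [Item a]] :: [Seq [Item [Item a] * [Item b]]]]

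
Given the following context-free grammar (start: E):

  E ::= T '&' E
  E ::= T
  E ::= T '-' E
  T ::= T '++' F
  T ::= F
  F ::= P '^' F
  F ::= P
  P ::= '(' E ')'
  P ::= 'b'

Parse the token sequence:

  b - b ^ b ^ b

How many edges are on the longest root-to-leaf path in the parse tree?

7

[E [T [F [P b]]] - [E [T [F [P b] ^ [F [P b] ^ [F [P b]]]]]]]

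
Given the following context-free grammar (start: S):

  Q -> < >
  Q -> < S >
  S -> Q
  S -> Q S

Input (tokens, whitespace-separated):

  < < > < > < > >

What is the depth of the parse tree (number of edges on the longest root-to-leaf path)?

[S [Q < [S [Q < >] [S [Q < >] [S [Q < >]]]] >]]

6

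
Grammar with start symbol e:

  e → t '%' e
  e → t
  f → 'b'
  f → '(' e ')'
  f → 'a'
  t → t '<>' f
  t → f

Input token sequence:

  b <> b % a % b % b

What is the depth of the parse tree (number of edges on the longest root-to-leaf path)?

6

[e [t [t [f b]] <> [f b]] % [e [t [f a]] % [e [t [f b]] % [e [t [f b]]]]]]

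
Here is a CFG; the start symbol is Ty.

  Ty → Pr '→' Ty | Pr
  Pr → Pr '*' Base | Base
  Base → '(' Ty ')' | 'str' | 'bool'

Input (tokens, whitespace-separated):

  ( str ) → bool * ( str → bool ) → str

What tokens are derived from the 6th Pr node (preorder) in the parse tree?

[Ty [Pr [Base ( [Ty [Pr [Base str]]] )]] → [Ty [Pr [Pr [Base bool]] * [Base ( [Ty [Pr [Base str]] → [Ty [Pr [Base bool]]]] )]] → [Ty [Pr [Base str]]]]]

bool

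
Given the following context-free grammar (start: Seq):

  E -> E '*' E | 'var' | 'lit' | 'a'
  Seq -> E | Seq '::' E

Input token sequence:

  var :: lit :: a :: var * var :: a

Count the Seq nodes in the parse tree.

[Seq [Seq [Seq [Seq [Seq [E var]] :: [E lit]] :: [E a]] :: [E [E var] * [E var]]] :: [E a]]

5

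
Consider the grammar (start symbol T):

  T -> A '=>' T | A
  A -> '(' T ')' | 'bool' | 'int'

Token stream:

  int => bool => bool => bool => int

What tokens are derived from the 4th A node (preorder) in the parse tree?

[T [A int] => [T [A bool] => [T [A bool] => [T [A bool] => [T [A int]]]]]]

bool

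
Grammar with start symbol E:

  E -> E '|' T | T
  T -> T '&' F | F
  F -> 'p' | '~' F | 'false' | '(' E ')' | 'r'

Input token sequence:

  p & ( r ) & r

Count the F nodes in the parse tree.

[E [T [T [T [F p]] & [F ( [E [T [F r]]] )]] & [F r]]]

4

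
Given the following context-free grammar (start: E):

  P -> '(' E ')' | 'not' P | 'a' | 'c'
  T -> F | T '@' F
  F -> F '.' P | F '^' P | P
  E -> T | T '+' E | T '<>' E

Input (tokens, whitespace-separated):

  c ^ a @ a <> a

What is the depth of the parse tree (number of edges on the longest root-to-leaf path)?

[E [T [T [F [F [P c]] ^ [P a]]] @ [F [P a]]] <> [E [T [F [P a]]]]]

6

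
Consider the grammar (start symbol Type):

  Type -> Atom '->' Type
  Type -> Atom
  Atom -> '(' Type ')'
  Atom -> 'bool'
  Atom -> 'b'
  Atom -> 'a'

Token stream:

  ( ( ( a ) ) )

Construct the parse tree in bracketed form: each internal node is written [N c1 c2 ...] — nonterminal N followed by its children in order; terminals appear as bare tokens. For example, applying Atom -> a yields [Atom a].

[Type [Atom ( [Type [Atom ( [Type [Atom ( [Type [Atom a]] )]] )]] )]]

Type
Atom
( Type )
( Atom )
( ( Type ) )
( ( Atom ) )
( ( ( Type ) ) )
( ( ( Atom ) ) )
( ( ( a ) ) )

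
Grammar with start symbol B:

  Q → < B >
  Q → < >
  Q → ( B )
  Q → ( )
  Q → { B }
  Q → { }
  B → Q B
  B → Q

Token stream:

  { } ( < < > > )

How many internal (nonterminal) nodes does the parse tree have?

8

[B [Q { }] [B [Q ( [B [Q < [B [Q < >]] >]] )]]]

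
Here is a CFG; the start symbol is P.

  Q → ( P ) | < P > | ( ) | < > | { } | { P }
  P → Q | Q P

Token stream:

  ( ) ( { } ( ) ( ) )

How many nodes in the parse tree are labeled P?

5

[P [Q ( )] [P [Q ( [P [Q { }] [P [Q ( )] [P [Q ( )]]]] )]]]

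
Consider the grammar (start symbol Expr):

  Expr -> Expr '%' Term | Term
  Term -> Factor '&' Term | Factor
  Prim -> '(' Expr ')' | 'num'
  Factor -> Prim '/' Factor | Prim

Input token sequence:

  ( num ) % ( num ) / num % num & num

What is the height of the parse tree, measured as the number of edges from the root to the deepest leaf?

[Expr [Expr [Expr [Term [Factor [Prim ( [Expr [Term [Factor [Prim num]]]] )]]]] % [Term [Factor [Prim ( [Expr [Term [Factor [Prim num]]]] )] / [Factor [Prim num]]]]] % [Term [Factor [Prim num]] & [Term [Factor [Prim num]]]]]

10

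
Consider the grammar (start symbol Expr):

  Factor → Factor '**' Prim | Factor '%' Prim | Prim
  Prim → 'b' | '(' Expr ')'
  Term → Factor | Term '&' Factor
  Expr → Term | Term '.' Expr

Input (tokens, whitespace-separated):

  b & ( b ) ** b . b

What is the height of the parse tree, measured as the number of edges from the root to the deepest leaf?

[Expr [Term [Term [Factor [Prim b]]] & [Factor [Factor [Prim ( [Expr [Term [Factor [Prim b]]]] )]] ** [Prim b]]] . [Expr [Term [Factor [Prim b]]]]]

9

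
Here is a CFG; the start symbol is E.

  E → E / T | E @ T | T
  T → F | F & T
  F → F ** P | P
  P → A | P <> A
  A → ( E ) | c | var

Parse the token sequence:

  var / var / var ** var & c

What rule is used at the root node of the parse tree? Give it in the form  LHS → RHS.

E → E / T

[E [E [E [T [F [P [A var]]]]] / [T [F [P [A var]]]]] / [T [F [F [P [A var]]] ** [P [A var]]] & [T [F [P [A c]]]]]]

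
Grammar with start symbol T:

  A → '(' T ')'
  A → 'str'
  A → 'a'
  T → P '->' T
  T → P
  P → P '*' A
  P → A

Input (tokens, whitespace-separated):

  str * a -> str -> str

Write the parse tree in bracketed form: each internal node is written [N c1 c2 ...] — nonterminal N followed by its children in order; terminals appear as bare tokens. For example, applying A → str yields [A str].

[T [P [P [A str]] * [A a]] -> [T [P [A str]] -> [T [P [A str]]]]]

T
P -> T
P * A -> T
A * A -> T
str * A -> T
str * a -> T
str * a -> P -> T
str * a -> A -> T
str * a -> str -> T
str * a -> str -> P
str * a -> str -> A
str * a -> str -> str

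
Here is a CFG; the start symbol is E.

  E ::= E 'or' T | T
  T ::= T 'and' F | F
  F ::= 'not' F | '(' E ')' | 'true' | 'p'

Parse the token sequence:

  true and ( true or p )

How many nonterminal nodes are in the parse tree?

[E [T [T [F true]] and [F ( [E [E [T [F true]]] or [T [F p]]] )]]]

11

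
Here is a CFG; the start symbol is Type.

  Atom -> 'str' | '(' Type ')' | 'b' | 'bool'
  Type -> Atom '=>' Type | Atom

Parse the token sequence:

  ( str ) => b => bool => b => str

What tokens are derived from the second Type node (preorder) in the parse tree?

str

[Type [Atom ( [Type [Atom str]] )] => [Type [Atom b] => [Type [Atom bool] => [Type [Atom b] => [Type [Atom str]]]]]]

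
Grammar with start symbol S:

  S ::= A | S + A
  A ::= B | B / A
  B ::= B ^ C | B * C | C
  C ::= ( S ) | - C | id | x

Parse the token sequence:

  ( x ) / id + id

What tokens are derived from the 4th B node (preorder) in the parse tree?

[S [S [A [B [C ( [S [A [B [C x]]]] )]] / [A [B [C id]]]]] + [A [B [C id]]]]

id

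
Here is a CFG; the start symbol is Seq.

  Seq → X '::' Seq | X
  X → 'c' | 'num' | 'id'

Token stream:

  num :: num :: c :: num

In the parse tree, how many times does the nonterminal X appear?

[Seq [X num] :: [Seq [X num] :: [Seq [X c] :: [Seq [X num]]]]]

4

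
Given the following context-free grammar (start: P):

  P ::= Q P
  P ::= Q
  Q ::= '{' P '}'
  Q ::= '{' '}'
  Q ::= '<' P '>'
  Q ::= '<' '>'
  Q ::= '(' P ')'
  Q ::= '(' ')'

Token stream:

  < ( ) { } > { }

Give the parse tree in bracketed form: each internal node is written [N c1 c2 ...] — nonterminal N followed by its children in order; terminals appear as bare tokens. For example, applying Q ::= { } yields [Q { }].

P
Q P
< P > P
< Q P > P
< ( ) P > P
< ( ) Q > P
< ( ) { } > P
< ( ) { } > Q
< ( ) { } > { }

[P [Q < [P [Q ( )] [P [Q { }]]] >] [P [Q { }]]]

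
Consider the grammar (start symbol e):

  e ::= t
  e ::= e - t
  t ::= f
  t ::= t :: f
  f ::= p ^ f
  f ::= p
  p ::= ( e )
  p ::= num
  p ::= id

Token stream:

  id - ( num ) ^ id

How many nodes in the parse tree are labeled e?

3

[e [e [t [f [p id]]]] - [t [f [p ( [e [t [f [p num]]]] )] ^ [f [p id]]]]]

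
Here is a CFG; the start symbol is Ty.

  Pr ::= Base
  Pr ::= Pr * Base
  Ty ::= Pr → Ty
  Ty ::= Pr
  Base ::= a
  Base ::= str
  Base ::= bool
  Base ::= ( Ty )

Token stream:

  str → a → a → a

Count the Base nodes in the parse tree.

4

[Ty [Pr [Base str]] → [Ty [Pr [Base a]] → [Ty [Pr [Base a]] → [Ty [Pr [Base a]]]]]]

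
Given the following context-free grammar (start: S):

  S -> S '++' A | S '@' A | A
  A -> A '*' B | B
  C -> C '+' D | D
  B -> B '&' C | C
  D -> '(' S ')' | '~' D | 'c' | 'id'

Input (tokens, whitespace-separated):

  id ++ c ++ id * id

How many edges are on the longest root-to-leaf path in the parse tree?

7

[S [S [S [A [B [C [D id]]]]] ++ [A [B [C [D c]]]]] ++ [A [A [B [C [D id]]]] * [B [C [D id]]]]]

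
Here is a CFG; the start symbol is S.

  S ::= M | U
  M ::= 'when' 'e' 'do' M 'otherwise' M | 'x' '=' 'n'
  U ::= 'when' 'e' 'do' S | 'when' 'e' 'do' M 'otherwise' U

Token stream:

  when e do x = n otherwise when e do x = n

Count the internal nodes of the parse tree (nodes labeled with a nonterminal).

[S [U when e do [M x = n] otherwise [U when e do [S [M x = n]]]]]

6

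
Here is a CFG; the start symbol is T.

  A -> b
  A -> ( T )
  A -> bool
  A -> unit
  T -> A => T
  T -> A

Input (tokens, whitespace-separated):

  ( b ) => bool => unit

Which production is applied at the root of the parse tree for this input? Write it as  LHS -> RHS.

T -> A => T

[T [A ( [T [A b]] )] => [T [A bool] => [T [A unit]]]]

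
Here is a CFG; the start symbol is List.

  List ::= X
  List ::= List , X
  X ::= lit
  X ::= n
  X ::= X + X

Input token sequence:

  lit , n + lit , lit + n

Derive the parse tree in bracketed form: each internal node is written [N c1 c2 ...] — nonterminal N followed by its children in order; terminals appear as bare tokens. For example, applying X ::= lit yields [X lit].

[List [List [List [X lit]] , [X [X n] + [X lit]]] , [X [X lit] + [X n]]]

List
List , X
List , X , X
X , X , X
lit , X , X
lit , X + X , X
lit , n + X , X
lit , n + lit , X
lit , n + lit , X + X
lit , n + lit , lit + X
lit , n + lit , lit + n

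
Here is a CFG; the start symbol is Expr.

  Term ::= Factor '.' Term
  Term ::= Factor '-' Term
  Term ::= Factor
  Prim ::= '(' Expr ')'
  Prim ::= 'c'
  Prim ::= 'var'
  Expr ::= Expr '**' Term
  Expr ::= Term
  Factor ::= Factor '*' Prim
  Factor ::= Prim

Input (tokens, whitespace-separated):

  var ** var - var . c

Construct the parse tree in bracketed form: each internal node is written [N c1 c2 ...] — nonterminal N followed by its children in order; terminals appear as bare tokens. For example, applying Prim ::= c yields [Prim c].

Expr
Expr ** Term
Term ** Term
Factor ** Term
Prim ** Term
var ** Term
var ** Factor - Term
var ** Prim - Term
var ** var - Term
var ** var - Factor . Term
var ** var - Prim . Term
var ** var - var . Term
var ** var - var . Factor
var ** var - var . Prim
var ** var - var . c

[Expr [Expr [Term [Factor [Prim var]]]] ** [Term [Factor [Prim var]] - [Term [Factor [Prim var]] . [Term [Factor [Prim c]]]]]]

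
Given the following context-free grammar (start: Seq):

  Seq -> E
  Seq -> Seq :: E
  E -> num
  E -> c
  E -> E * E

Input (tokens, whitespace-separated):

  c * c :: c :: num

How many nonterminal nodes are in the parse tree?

8

[Seq [Seq [Seq [E [E c] * [E c]]] :: [E c]] :: [E num]]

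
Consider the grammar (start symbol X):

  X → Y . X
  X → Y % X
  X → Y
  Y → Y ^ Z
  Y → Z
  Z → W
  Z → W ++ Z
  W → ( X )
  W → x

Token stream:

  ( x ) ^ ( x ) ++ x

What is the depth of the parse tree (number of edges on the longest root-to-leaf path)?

9

[X [Y [Y [Z [W ( [X [Y [Z [W x]]]] )]]] ^ [Z [W ( [X [Y [Z [W x]]]] )] ++ [Z [W x]]]]]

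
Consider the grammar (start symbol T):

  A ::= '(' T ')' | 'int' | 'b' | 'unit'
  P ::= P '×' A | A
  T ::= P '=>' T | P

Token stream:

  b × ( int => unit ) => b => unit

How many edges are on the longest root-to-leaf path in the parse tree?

7

[T [P [P [A b]] × [A ( [T [P [A int]] => [T [P [A unit]]]] )]] => [T [P [A b]] => [T [P [A unit]]]]]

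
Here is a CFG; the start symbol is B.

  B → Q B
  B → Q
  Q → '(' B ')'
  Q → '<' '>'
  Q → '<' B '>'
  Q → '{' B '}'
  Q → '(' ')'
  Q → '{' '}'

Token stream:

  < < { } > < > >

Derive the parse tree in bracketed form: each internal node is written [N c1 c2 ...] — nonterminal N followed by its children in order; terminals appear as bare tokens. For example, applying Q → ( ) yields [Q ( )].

B
Q
< B >
< Q B >
< < B > B >
< < Q > B >
< < { } > B >
< < { } > Q >
< < { } > < > >

[B [Q < [B [Q < [B [Q { }]] >] [B [Q < >]]] >]]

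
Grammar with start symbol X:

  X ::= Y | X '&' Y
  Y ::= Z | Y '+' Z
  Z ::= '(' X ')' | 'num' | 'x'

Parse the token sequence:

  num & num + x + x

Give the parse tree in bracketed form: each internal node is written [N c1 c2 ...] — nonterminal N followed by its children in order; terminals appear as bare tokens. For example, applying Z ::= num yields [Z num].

X
X & Y
Y & Y
Z & Y
num & Y
num & Y + Z
num & Y + Z + Z
num & Z + Z + Z
num & num + Z + Z
num & num + x + Z
num & num + x + x

[X [X [Y [Z num]]] & [Y [Y [Y [Z num]] + [Z x]] + [Z x]]]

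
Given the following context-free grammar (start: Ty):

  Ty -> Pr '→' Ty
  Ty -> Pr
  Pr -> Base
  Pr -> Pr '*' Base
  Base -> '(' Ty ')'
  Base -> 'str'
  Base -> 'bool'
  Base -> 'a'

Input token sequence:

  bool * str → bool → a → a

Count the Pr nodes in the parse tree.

5

[Ty [Pr [Pr [Base bool]] * [Base str]] → [Ty [Pr [Base bool]] → [Ty [Pr [Base a]] → [Ty [Pr [Base a]]]]]]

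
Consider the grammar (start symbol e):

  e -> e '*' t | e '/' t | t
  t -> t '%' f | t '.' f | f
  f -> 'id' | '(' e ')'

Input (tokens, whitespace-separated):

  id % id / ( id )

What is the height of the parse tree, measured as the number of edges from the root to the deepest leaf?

[e [e [t [t [f id]] % [f id]]] / [t [f ( [e [t [f id]]] )]]]

6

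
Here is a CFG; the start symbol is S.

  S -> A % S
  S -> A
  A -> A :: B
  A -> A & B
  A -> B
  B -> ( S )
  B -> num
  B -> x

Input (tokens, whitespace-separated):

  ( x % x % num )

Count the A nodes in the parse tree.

4

[S [A [B ( [S [A [B x]] % [S [A [B x]] % [S [A [B num]]]]] )]]]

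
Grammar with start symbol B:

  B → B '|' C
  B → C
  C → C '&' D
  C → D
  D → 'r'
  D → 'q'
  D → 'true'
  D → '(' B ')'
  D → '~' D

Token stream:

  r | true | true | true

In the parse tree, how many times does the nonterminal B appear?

[B [B [B [B [C [D r]]] | [C [D true]]] | [C [D true]]] | [C [D true]]]

4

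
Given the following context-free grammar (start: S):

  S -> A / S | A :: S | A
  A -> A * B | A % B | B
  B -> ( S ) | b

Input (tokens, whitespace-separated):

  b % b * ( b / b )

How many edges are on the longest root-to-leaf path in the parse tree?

7

[S [A [A [A [B b]] % [B b]] * [B ( [S [A [B b]] / [S [A [B b]]]] )]]]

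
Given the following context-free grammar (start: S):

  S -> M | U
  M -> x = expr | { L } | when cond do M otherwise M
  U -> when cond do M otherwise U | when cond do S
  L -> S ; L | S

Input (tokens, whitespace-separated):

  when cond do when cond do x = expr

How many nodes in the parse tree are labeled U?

[S [U when cond do [S [U when cond do [S [M x = expr]]]]]]

2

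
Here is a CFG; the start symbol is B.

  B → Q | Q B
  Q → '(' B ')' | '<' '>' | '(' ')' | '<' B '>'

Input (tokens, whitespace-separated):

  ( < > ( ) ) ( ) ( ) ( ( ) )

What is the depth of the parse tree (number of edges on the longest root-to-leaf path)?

7

[B [Q ( [B [Q < >] [B [Q ( )]]] )] [B [Q ( )] [B [Q ( )] [B [Q ( [B [Q ( )]] )]]]]]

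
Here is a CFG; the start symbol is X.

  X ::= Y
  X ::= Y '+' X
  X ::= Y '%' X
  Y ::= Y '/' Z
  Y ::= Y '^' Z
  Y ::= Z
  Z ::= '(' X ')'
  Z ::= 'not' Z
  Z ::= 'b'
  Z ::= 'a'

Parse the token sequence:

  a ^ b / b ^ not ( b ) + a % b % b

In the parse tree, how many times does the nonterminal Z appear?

[X [Y [Y [Y [Y [Z a]] ^ [Z b]] / [Z b]] ^ [Z not [Z ( [X [Y [Z b]]] )]]] + [X [Y [Z a]] % [X [Y [Z b]] % [X [Y [Z b]]]]]]

9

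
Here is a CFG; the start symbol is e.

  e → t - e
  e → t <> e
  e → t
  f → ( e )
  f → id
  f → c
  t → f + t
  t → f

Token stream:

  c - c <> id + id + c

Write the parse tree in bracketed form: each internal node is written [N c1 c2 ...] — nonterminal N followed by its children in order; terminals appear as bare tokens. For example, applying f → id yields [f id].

[e [t [f c]] - [e [t [f c]] <> [e [t [f id] + [t [f id] + [t [f c]]]]]]]

e
t - e
f - e
c - e
c - t <> e
c - f <> e
c - c <> e
c - c <> t
c - c <> f + t
c - c <> id + t
c - c <> id + f + t
c - c <> id + id + t
c - c <> id + id + f
c - c <> id + id + c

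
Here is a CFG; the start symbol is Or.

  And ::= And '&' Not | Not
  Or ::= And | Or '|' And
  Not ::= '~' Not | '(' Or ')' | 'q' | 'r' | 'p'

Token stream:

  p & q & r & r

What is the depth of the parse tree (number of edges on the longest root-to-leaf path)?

[Or [And [And [And [And [Not p]] & [Not q]] & [Not r]] & [Not r]]]

6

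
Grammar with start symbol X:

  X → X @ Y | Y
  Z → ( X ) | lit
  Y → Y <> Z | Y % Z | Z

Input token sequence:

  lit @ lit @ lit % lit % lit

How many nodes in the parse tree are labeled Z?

[X [X [X [Y [Z lit]]] @ [Y [Z lit]]] @ [Y [Y [Y [Z lit]] % [Z lit]] % [Z lit]]]

5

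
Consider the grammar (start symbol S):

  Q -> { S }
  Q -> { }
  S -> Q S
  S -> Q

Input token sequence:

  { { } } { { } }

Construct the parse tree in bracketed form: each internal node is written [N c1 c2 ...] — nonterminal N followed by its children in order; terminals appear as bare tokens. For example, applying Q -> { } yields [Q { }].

S
Q S
{ S } S
{ Q } S
{ { } } S
{ { } } Q
{ { } } { S }
{ { } } { Q }
{ { } } { { } }

[S [Q { [S [Q { }]] }] [S [Q { [S [Q { }]] }]]]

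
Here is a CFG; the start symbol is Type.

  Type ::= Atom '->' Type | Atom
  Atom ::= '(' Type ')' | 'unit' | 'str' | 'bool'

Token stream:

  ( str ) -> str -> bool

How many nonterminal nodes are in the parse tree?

8

[Type [Atom ( [Type [Atom str]] )] -> [Type [Atom str] -> [Type [Atom bool]]]]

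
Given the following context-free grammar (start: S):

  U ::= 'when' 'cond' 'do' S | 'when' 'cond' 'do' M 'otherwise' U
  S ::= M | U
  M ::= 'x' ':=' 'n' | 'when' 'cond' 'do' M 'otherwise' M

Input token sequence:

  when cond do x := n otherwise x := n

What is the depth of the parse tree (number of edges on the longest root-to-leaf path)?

[S [M when cond do [M x := n] otherwise [M x := n]]]

3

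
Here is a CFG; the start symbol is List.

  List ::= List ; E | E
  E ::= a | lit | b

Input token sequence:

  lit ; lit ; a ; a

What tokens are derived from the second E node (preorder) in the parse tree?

[List [List [List [List [E lit]] ; [E lit]] ; [E a]] ; [E a]]

lit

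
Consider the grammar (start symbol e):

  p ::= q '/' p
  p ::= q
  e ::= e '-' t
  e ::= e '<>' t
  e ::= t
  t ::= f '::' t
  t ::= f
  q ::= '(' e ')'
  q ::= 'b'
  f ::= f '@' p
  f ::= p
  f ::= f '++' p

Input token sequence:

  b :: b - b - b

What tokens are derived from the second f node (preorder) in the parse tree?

b

[e [e [e [t [f [p [q b]]] :: [t [f [p [q b]]]]]] - [t [f [p [q b]]]]] - [t [f [p [q b]]]]]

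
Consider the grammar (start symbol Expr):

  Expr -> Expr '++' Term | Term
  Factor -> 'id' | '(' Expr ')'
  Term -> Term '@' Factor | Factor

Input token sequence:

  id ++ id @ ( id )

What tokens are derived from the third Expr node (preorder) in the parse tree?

[Expr [Expr [Term [Factor id]]] ++ [Term [Term [Factor id]] @ [Factor ( [Expr [Term [Factor id]]] )]]]

id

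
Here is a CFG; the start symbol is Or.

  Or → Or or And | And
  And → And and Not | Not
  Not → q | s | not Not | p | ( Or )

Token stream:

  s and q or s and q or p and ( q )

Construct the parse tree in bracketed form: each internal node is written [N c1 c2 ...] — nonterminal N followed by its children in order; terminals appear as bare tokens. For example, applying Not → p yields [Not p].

Or
Or or And
Or or And or And
And or And or And
And and Not or And or And
Not and Not or And or And
s and Not or And or And
s and q or And or And
s and q or And and Not or And
s and q or Not and Not or And
s and q or s and Not or And
s and q or s and q or And
s and q or s and q or And and Not
s and q or s and q or Not and Not
s and q or s and q or p and Not
s and q or s and q or p and ( Or )
s and q or s and q or p and ( And )
s and q or s and q or p and ( Not )
s and q or s and q or p and ( q )

[Or [Or [Or [And [And [Not s]] and [Not q]]] or [And [And [Not s]] and [Not q]]] or [And [And [Not p]] and [Not ( [Or [And [Not q]]] )]]]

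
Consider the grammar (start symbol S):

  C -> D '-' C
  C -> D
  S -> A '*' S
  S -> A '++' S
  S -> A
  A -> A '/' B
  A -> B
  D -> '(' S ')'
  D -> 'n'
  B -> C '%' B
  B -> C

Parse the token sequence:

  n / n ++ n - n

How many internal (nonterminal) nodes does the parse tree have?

16

[S [A [A [B [C [D n]]]] / [B [C [D n]]]] ++ [S [A [B [C [D n] - [C [D n]]]]]]]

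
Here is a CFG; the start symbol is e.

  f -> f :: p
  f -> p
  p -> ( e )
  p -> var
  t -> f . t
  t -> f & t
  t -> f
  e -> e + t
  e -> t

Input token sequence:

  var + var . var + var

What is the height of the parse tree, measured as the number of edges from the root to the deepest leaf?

6

[e [e [e [t [f [p var]]]] + [t [f [p var]] . [t [f [p var]]]]] + [t [f [p var]]]]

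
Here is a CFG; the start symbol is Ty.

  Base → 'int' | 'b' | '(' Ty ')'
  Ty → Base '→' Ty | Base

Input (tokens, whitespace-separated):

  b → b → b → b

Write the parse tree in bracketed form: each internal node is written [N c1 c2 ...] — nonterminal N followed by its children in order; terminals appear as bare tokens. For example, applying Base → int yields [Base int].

Ty
Base → Ty
b → Ty
b → Base → Ty
b → b → Ty
b → b → Base → Ty
b → b → b → Ty
b → b → b → Base
b → b → b → b

[Ty [Base b] → [Ty [Base b] → [Ty [Base b] → [Ty [Base b]]]]]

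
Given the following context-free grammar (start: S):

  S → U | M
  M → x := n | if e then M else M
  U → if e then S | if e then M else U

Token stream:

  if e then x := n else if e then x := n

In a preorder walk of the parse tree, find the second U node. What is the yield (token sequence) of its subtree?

if e then x := n

[S [U if e then [M x := n] else [U if e then [S [M x := n]]]]]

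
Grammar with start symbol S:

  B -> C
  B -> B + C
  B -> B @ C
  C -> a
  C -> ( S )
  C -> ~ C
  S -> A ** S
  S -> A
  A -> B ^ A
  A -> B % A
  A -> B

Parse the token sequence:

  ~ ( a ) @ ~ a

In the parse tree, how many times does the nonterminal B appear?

3

[S [A [B [B [C ~ [C ( [S [A [B [C a]]]] )]]] @ [C ~ [C a]]]]]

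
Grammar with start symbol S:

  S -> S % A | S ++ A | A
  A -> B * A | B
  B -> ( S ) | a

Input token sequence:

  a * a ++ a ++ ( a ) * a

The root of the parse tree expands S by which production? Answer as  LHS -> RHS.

[S [S [S [A [B a] * [A [B a]]]] ++ [A [B a]]] ++ [A [B ( [S [A [B a]]] )] * [A [B a]]]]

S -> S ++ A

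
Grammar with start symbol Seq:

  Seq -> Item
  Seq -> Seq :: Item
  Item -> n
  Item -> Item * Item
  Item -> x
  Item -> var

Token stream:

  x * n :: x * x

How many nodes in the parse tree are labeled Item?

6

[Seq [Seq [Item [Item x] * [Item n]]] :: [Item [Item x] * [Item x]]]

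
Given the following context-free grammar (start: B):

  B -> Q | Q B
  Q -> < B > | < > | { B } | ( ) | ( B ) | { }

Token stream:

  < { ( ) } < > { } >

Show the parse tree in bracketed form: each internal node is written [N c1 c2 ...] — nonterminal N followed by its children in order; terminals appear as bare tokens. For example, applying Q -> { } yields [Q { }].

B
Q
< B >
< Q B >
< { B } B >
< { Q } B >
< { ( ) } B >
< { ( ) } Q B >
< { ( ) } < > B >
< { ( ) } < > Q >
< { ( ) } < > { } >

[B [Q < [B [Q { [B [Q ( )]] }] [B [Q < >] [B [Q { }]]]] >]]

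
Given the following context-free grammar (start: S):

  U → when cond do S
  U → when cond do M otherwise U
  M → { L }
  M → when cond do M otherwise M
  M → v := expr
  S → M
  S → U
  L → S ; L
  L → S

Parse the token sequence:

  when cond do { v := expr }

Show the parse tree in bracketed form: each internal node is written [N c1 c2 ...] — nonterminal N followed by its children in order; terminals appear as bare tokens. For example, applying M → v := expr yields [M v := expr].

[S [U when cond do [S [M { [L [S [M v := expr]]] }]]]]

S
U
when cond do S
when cond do M
when cond do { L }
when cond do { S }
when cond do { M }
when cond do { v := expr }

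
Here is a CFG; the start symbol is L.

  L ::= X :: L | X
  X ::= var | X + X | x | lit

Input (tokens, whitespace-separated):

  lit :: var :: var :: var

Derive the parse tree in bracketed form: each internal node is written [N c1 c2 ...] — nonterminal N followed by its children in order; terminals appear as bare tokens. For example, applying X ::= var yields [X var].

[L [X lit] :: [L [X var] :: [L [X var] :: [L [X var]]]]]

L
X :: L
lit :: L
lit :: X :: L
lit :: var :: L
lit :: var :: X :: L
lit :: var :: var :: L
lit :: var :: var :: X
lit :: var :: var :: var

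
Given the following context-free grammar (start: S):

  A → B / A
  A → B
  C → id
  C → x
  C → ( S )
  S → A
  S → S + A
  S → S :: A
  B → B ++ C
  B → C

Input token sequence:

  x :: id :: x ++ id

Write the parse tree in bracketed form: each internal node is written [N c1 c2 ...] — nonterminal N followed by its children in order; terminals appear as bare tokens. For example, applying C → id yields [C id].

[S [S [S [A [B [C x]]]] :: [A [B [C id]]]] :: [A [B [B [C x]] ++ [C id]]]]

S
S :: A
S :: A :: A
A :: A :: A
B :: A :: A
C :: A :: A
x :: A :: A
x :: B :: A
x :: C :: A
x :: id :: A
x :: id :: B
x :: id :: B ++ C
x :: id :: C ++ C
x :: id :: x ++ C
x :: id :: x ++ id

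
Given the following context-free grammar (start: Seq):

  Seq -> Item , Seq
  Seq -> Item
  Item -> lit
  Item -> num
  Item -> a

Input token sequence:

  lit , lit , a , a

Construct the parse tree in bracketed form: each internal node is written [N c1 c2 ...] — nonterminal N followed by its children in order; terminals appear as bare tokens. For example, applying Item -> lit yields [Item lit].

[Seq [Item lit] , [Seq [Item lit] , [Seq [Item a] , [Seq [Item a]]]]]

Seq
Item , Seq
lit , Seq
lit , Item , Seq
lit , lit , Seq
lit , lit , Item , Seq
lit , lit , a , Seq
lit , lit , a , Item
lit , lit , a , a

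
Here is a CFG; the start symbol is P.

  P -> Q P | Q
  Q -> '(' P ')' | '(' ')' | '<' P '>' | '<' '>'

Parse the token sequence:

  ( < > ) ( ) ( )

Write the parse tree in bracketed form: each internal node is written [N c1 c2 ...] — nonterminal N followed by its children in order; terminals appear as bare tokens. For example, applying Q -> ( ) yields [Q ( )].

[P [Q ( [P [Q < >]] )] [P [Q ( )] [P [Q ( )]]]]

P
Q P
( P ) P
( Q ) P
( < > ) P
( < > ) Q P
( < > ) ( ) P
( < > ) ( ) Q
( < > ) ( ) ( )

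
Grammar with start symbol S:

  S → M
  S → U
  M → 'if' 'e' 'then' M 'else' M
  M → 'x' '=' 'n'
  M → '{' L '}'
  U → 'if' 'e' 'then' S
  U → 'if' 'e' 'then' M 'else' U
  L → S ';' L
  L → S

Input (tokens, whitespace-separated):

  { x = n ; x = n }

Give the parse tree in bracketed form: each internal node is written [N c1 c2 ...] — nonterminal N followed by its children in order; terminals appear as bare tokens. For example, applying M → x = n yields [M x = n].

[S [M { [L [S [M x = n]] ; [L [S [M x = n]]]] }]]

S
M
{ L }
{ S ; L }
{ M ; L }
{ x = n ; L }
{ x = n ; S }
{ x = n ; M }
{ x = n ; x = n }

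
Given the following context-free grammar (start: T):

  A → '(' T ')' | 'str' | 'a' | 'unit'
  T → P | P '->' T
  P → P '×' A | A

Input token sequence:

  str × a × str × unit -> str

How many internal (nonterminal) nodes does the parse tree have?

[T [P [P [P [P [A str]] × [A a]] × [A str]] × [A unit]] -> [T [P [A str]]]]

12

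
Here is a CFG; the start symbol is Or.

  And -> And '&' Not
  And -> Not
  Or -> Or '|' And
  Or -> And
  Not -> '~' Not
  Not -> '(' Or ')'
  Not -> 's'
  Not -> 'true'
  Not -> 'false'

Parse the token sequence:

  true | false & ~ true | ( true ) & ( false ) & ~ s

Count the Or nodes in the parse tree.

[Or [Or [Or [And [Not true]]] | [And [And [Not false]] & [Not ~ [Not true]]]] | [And [And [And [Not ( [Or [And [Not true]]] )]] & [Not ( [Or [And [Not false]]] )]] & [Not ~ [Not s]]]]

5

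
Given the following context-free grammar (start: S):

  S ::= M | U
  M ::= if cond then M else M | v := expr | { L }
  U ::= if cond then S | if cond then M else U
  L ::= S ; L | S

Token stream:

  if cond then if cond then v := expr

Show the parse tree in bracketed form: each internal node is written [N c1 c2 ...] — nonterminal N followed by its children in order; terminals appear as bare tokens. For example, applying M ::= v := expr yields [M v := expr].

[S [U if cond then [S [U if cond then [S [M v := expr]]]]]]

S
U
if cond then S
if cond then U
if cond then if cond then S
if cond then if cond then M
if cond then if cond then v := expr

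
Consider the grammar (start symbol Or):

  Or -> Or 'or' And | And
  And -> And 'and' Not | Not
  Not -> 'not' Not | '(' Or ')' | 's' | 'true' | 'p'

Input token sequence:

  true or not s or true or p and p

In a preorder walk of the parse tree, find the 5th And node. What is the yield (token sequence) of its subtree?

[Or [Or [Or [Or [And [Not true]]] or [And [Not not [Not s]]]] or [And [Not true]]] or [And [And [Not p]] and [Not p]]]

p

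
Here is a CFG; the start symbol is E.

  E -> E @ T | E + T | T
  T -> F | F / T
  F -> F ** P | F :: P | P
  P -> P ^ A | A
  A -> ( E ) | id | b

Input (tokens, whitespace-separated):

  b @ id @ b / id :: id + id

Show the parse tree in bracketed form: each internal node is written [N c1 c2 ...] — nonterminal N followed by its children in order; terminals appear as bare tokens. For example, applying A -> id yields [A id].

[E [E [E [E [T [F [P [A b]]]]] @ [T [F [P [A id]]]]] @ [T [F [P [A b]]] / [T [F [F [P [A id]]] :: [P [A id]]]]]] + [T [F [P [A id]]]]]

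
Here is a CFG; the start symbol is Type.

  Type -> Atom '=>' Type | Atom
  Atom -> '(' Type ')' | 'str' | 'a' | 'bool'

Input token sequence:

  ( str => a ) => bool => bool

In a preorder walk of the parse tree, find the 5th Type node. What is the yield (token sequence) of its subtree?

bool

[Type [Atom ( [Type [Atom str] => [Type [Atom a]]] )] => [Type [Atom bool] => [Type [Atom bool]]]]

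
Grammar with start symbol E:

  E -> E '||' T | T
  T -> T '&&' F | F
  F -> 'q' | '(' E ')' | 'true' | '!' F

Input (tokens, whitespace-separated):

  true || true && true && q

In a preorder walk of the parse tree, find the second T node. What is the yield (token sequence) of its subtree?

true && true && q

[E [E [T [F true]]] || [T [T [T [F true]] && [F true]] && [F q]]]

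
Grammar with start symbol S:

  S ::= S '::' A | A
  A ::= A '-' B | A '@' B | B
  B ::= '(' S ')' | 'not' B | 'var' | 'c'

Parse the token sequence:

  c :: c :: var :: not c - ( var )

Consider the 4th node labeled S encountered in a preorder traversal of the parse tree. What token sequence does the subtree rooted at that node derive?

[S [S [S [S [A [B c]]] :: [A [B c]]] :: [A [B var]]] :: [A [A [B not [B c]]] - [B ( [S [A [B var]]] )]]]

c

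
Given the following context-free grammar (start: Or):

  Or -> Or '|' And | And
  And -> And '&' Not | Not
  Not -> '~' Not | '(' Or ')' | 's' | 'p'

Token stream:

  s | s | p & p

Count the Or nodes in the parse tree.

3

[Or [Or [Or [And [Not s]]] | [And [Not s]]] | [And [And [Not p]] & [Not p]]]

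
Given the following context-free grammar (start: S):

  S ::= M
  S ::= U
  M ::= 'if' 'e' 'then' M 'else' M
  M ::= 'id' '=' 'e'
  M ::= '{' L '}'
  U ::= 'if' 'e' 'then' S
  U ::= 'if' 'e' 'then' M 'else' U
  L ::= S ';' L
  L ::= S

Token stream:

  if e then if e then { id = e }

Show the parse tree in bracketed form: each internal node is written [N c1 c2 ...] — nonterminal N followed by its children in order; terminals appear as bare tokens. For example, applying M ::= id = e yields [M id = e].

S
U
if e then S
if e then U
if e then if e then S
if e then if e then M
if e then if e then { L }
if e then if e then { S }
if e then if e then { M }
if e then if e then { id = e }

[S [U if e then [S [U if e then [S [M { [L [S [M id = e]]] }]]]]]]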